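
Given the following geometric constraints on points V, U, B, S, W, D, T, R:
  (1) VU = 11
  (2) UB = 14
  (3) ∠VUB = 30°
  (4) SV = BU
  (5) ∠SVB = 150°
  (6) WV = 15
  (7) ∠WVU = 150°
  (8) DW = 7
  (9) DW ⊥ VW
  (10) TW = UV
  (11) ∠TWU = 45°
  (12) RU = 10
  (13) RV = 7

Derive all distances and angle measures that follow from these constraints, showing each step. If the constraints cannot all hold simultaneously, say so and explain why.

The constraints are consistent.

From the given relations:
  SV = BU = 14
  TW = UV = 11

Step 1: From VU = 11, UB = 14, and ∠VUB = 30°, by the law of cosines:
  VB² = VU² + UB² - 2·VU·UB·cos(30°) = 121 + 196 - 266.7 = 50.26
  VB ≈ 7.09

Step 2: From VW = 15, WD = 7, and ∠VWD = 90°, by the law of cosines:
  VD² = VW² + WD² - 2·VW·WD·cos(90°) = 225 + 49 - 0 = 274
  VD ≈ 16.55

Step 3: From UV = 11, VW = 15, and ∠UVW = 150°, by the law of cosines:
  UW² = UV² + VW² - 2·UV·VW·cos(150°) = 121 + 225 + 285.8 = 631.8
  UW ≈ 25.14

Step 4: From VR = 7, VU = 11, RU = 10, by the inverse law of cosines:
  cos(∠RVU) = (VR² + VU² - RU²) / (2·VR·VU)
  ∠RVU = 62.96°

Step 5: From UR = 10, UV = 11, RV = 7, by the inverse law of cosines:
  cos(∠RUV) = (UR² + UV² - RV²) / (2·UR·UV)
  ∠RUV = 38.57°

Step 6: From RU = 10, RV = 7, UV = 11, by the inverse law of cosines:
  cos(∠URV) = (RU² + RV² - UV²) / (2·RU·RV)
  ∠URV = 78.46°

Step 7: From UW = 25.14, WT = 11, and ∠UWT = 45°, by the law of cosines:
  UT² = UW² + WT² - 2·UW·WT·cos(45°) = 631.8 + 121 - 391 = 361.8
  UT ≈ 19.02

Step 8: From BV = 7.09, VS = 14, and ∠BVS = 150°, by the law of cosines:
  BS² = BV² + VS² - 2·BV·VS·cos(150°) = 50.26 + 196 + 171.9 = 418.2
  BS ≈ 20.45

Step 9: From VB = 7.09, VU = 11, BU = 14, by the inverse law of cosines:
  cos(∠BVU) = (VB² + VU² - BU²) / (2·VB·VU)
  ∠BVU = 99.13°

Step 10: From VD = 16.55, VW = 15, DW = 7, by the inverse law of cosines:
  cos(∠DVW) = (VD² + VW² - DW²) / (2·VD·VW)
  ∠DVW = 25.02°

Step 11: From UV = 11, UW = 25.14, VW = 15, by the inverse law of cosines:
  cos(∠VUW) = (UV² + UW² - VW²) / (2·UV·UW)
  ∠VUW = 17.36°

Step 12: From BU = 14, BV = 7.09, UV = 11, by the inverse law of cosines:
  cos(∠UBV) = (BU² + BV² - UV²) / (2·BU·BV)
  ∠UBV = 50.87°

Step 13: From WU = 25.14, WV = 15, UV = 11, by the inverse law of cosines:
  cos(∠UWV) = (WU² + WV² - UV²) / (2·WU·WV)
  ∠UWV = 12.64°

Step 14: From DV = 16.55, DW = 7, VW = 15, by the inverse law of cosines:
  cos(∠VDW) = (DV² + DW² - VW²) / (2·DV·DW)
  ∠VDW = 64.98°

Step 15: From UT = 19.02, UW = 25.14, TW = 11, by the inverse law of cosines:
  cos(∠TUW) = (UT² + UW² - TW²) / (2·UT·UW)
  ∠TUW = 24.14°

Step 16: From BS = 20.45, BV = 7.09, SV = 14, by the inverse law of cosines:
  cos(∠SBV) = (BS² + BV² - SV²) / (2·BS·BV)
  ∠SBV = 20.02°

Step 17: From SB = 20.45, SV = 14, BV = 7.09, by the inverse law of cosines:
  cos(∠BSV) = (SB² + SV² - BV²) / (2·SB·SV)
  ∠BSV = 9.98°

Step 18: From TU = 19.02, TW = 11, UW = 25.14, by the inverse law of cosines:
  cos(∠UTW) = (TU² + TW² - UW²) / (2·TU·TW)
  ∠UTW = 110.86°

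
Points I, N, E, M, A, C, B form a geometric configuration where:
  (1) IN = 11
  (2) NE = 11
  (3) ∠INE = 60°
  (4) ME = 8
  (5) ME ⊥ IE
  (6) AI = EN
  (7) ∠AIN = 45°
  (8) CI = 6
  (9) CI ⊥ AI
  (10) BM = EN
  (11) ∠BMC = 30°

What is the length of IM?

Step 1: By the law of cosines on triangle ENI: EI² = 11² + 11² − 2·11·11·cos(60°) = 121, so EI = 11.
Step 2: By the law of cosines on triangle IEM: IM² = 11² + 8² − 2·11·8·cos(90°) = 185, so IM = √185.

Therefore, the length of IM = √185.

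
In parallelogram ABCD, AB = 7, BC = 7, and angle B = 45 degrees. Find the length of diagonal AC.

The diagonal of a parallelogram can be found by treating two adjacent sides and the diagonal as a triangle.
Applying the law of cosines with sides 7, 7 and included angle 45°:
d^2 = 49 + 49 - 98*cos(45°) = 98 - 49*sqrt(2)
d = 7*sqrt(2 - sqrt(2))

7*sqrt(2 - sqrt(2))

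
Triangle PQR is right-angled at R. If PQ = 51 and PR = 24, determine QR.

QR = sqrt(51^2 - 24^2) = sqrt(2025) = 45

45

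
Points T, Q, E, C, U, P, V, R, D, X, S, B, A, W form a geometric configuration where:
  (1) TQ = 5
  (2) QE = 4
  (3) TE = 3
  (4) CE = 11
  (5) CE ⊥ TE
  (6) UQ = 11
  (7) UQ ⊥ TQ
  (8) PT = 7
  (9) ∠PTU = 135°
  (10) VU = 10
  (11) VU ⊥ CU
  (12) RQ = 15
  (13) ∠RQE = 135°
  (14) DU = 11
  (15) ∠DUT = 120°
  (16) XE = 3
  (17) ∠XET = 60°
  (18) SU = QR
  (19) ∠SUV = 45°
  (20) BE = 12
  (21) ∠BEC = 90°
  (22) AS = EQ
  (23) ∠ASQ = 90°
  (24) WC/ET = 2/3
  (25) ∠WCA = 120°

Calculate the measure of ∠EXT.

Step 1: By the law of cosines on triangle XET: XT² = 3² + 3² − 2·3·3·cos(60°) = 9, so XT = 3.
Step 2: By the inverse law of cosines on triangle EXT: cos(∠EXT) = (3² + 3² − 3²) / (2·3·3) = 9/18 = 0.5, so ∠EXT = 60°.

Therefore, the measure of angle ∠EXT = 60°.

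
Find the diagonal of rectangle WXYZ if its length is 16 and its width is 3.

A rectangle's diagonal splits it into two right triangles, with the diagonal as the hypotenuse.
By the Pythagorean theorem, d^2 = 16^2 + 3^2 = 265.
Therefore d = sqrt(265).

sqrt(265)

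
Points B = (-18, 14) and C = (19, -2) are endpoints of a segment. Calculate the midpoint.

The midpoint is the point halfway along the segment.
Move half the horizontal distance: -18 + (19 - -18)/2 = -18 + 37/2 = 1/2
Move half the vertical distance: 14 + (-2 - 14)/2 = 14 + -16/2 = 6
Midpoint = (1/2, 6)

(1/2, 6)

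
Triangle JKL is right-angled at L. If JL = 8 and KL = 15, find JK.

In a right triangle, the square of the hypotenuse equals the sum of the squares of the two legs.
The legs are 8 and 15, so the hypotenuse = sqrt(64 + 225) = sqrt(289) = 17.

17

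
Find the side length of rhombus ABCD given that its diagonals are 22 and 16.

In a rhombus, the diagonals bisect each other perpendicularly, creating four congruent right triangles.
Each triangle has legs 11 (half of 22) and 8 (half of 16).
The hypotenuse of each right triangle is a side of the rhombus:
side = sqrt(11^2 + 8^2) = sqrt(185)

sqrt(185)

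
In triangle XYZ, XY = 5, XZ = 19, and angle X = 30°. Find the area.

Area = (1/2) * XY * XZ * sin(X)
Area = (1/2) * 5 * 19 * sin(30°)
Area = (1/2) * 5 * 19 * 1/2
Area = 95/4

95/4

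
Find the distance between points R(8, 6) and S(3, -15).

The horizontal distance is |3 - 8| = 5 and the vertical distance is |-15 - 6| = 21.
By the Pythagorean theorem, d = sqrt(5^2 + 21^2) = sqrt(466).

sqrt(466)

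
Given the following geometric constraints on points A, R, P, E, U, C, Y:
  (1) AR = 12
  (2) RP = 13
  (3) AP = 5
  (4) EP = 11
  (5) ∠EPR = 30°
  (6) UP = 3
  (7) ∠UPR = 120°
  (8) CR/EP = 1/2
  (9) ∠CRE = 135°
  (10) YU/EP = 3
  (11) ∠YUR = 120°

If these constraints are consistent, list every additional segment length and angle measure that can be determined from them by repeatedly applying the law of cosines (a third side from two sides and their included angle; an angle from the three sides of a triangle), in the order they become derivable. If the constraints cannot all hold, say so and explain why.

The constraints are consistent. Derivable facts, in order:
After 1 step:
- RE ≈ 6.51
- RU ≈ 14.73
- ∠APR = 67.38°
- ∠ARP = 22.62°
- ∠PAR = 90°
After 2 steps:
- EC ≈ 11.1
- RY ≈ 42.33
- ∠ERP = 57.72°
- ∠PER = 92.28°
- ∠PRU = 10.16°
- ∠PUR = 49.84°
After 3 steps:
- ∠CER = 20.51°
- ∠ECR = 24.49°
- ∠RYU = 17.54°
- ∠URY = 42.46°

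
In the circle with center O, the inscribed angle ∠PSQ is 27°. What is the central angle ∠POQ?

By the inscribed angle theorem, the central angle is twice the inscribed angle.
Central angle = 2 × 27° = 54°

54°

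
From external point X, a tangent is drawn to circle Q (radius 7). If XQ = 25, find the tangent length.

Let T be the point of tangency. Then QT ⊥ XT (radius ⊥ tangent).
In right triangle QTX: QX² = QT² + XT²
25² = 7² + XT²
XT² = 576, XT = 24

24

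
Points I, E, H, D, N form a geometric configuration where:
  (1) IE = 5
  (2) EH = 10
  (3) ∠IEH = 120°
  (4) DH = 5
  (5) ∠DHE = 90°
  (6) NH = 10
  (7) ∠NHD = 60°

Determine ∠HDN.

Step 1: By the law of cosines on triangle DHN: DN² = 5² + 10² − 2·5·10·cos(60°) = 75, so DN = 5·√3.
Step 2: By the inverse law of cosines on triangle HDN: cos(∠HDN) = (5² + (5·√3)² − 10²) / (2·5·5·√3) = 0/86.6 = 0, so ∠HDN = 90°.

Therefore, the measure of angle ∠HDN = 90°.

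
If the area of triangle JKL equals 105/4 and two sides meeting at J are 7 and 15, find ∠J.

sin(C) = 2 * 105/4 / (7 * 15) = 1/2, so C = arcsin(1/2) = 30°.
Since sin(180° - C) = sin(C), the obtuse angle 150° gives the same area, so C = 30° or C = 150°.

30° or 150°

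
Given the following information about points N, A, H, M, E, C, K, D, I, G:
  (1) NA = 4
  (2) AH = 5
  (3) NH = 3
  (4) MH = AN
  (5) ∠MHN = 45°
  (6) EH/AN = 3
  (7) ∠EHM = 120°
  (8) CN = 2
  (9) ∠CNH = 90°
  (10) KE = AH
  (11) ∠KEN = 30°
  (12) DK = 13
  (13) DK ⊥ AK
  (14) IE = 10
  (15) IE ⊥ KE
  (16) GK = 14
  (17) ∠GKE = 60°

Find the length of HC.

Step 1: By the law of cosines on triangle HNC: HC² = 3² + 2² − 2·3·2·cos(90°) = 13, so HC = √13.

Therefore, the length of HC = √13.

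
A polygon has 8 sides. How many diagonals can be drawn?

The number of diagonals in an n-gon is n(n - 3)/2.
For n = 8: 8(8 - 3)/2 = 8 × 5 / 2 = 20.

20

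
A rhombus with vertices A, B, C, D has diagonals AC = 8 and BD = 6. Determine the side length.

In a rhombus, the diagonals bisect each other perpendicularly, creating four congruent right triangles.
Each triangle has legs 4 (half of 8) and 3 (half of 6).
The hypotenuse of each right triangle is a side of the rhombus:
side = sqrt(4^2 + 3^2) = sqrt(25) = 5

5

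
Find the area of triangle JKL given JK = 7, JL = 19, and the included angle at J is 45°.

Area = (1/2) * JK * JL * sin(J)
Area = (1/2) * 7 * 19 * sin(45°)
Area = (1/2) * 7 * 19 * sqrt(2)/2
Area = 133*sqrt(2)/4

133*sqrt(2)/4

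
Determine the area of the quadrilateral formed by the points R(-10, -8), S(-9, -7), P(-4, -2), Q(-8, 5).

The Shoelace formula works by pairing each vertex with the next (cycling back to the first).
For each pair, compute x_i*y_(i+1) - x_(i+1)*y_i:
  (-10*-7 - -9*-8) = -2
  (-9*-2 - -4*-7) = -10
  (-4*5 - -8*-2) = -36
  (-8*-8 - -10*5) = 114
Taking half the absolute value of the total: Area = (1/2)(66) = 33.

33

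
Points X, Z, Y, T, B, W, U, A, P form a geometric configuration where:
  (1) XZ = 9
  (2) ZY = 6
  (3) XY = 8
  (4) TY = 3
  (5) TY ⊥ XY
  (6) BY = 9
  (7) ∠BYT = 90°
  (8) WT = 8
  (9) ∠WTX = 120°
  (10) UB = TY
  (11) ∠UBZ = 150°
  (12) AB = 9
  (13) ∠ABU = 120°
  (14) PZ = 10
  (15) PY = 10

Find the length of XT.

Step 1: By the law of cosines on triangle XYT: XT² = 8² + 3² − 2·8·3·cos(90°) = 73, so XT = √73.

Therefore, the length of XT = √73.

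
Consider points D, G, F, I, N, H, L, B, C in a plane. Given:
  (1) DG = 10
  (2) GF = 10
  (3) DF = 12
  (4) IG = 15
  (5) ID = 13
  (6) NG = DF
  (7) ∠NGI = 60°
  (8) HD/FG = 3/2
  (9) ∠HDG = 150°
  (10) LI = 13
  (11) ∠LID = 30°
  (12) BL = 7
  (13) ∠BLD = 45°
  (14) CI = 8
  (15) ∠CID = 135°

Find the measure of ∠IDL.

Step 1: By the law of cosines on triangle DIL: DL² = 13² + 13² − 2·13·13·cos(30°) = 45.28, so DL ≈ 6.73.
Step 2: By the inverse law of cosines on triangle IDL: cos(∠IDL) = (13² + 6.73² − 13²) / (2·13·6.73) = 45.28/174.96 = 0.2588, so ∠IDL = 75°.

Therefore, the measure of angle ∠IDL = 75°.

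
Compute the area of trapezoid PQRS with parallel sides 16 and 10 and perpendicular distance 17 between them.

A trapezoid's area equals the midsegment times the height.
The midsegment is (16 + 10) / 2 = 13.
Area = 13 * 17 = 221.

221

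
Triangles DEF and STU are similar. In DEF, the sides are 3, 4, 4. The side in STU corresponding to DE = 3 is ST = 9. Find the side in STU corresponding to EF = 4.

Similar triangles have proportional sides. Setting up the proportion:
ST / DE = TU / EF
9 / 3 = TU / 4
TU = 4 * 9 / 3 = 12.

12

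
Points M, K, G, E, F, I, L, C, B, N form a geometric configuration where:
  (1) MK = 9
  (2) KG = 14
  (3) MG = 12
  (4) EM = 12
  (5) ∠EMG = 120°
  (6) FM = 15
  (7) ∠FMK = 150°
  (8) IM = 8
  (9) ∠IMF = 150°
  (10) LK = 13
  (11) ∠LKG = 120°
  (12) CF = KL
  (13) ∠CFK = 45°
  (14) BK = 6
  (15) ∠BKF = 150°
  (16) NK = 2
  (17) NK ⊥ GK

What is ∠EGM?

Step 1: By the law of cosines on triangle GME: GE² = 12² + 12² − 2·12·12·cos(120°) = 432, so GE = 12·√3.
Step 2: By the inverse law of cosines on triangle EGM: cos(∠EGM) = ((12·√3)² + 12² − 12²) / (2·12·√3·12) = 432/498.83 = 0.866, so ∠EGM = 30°.

Therefore, the measure of angle ∠EGM = 30°.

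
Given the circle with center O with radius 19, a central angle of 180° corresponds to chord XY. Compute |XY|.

Drop a perpendicular from the center to the chord, bisecting both the chord and the central angle.
Each half-chord = r sin(θ/2) = 19 sin(90°).
The full chord = 2 × 19 × sin(90°) = 38.

38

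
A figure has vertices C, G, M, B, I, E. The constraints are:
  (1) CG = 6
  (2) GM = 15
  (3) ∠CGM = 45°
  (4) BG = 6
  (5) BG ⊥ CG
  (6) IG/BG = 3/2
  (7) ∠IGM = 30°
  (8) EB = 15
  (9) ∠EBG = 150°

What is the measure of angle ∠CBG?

Step 1: By the law of cosines on triangle BGC: BC² = 6² + 6² − 2·6·6·cos(90°) = 72, so BC = 6·√2.
Step 2: By the inverse law of cosines on triangle CBG: cos(∠CBG) = ((6·√2)² + 6² − 6²) / (2·6·√2·6) = 72/101.82 = 0.7071, so ∠CBG = 45°.

Therefore, the measure of angle ∠CBG = 45°.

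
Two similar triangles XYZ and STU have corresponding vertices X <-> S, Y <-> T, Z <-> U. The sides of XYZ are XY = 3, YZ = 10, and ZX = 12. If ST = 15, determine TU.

Similar triangles have proportional sides. Setting up the proportion:
ST / XY = TU / YZ
15 / 3 = TU / 10
TU = 10 * 15 / 3 = 50.

50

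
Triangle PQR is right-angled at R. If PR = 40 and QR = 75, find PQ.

By the Pythagorean theorem: PQ^2 = PR^2 + QR^2
PQ^2 = 40^2 + 75^2 = 1600 + 5625 = 7225
PQ = sqrt(7225) = 85

85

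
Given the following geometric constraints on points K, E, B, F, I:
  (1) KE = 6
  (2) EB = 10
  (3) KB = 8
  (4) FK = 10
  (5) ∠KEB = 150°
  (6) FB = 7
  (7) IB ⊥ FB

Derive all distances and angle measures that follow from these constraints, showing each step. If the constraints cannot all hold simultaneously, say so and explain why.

These constraints are not satisfiable: (1), (2) and (3) fix all three sides of triangle KEB, so by the law of cosines cos(∠KEB) = (6² + 10² − 8²) / (2·6·10) = 0.6000, i.e. ∠KEB ≈ 53.13°, which contradicts (5) ∠KEB = 150°. No planar figure meets all of them, so nothing further can be derived.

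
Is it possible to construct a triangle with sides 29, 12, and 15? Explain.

No.
The triangle inequality is violated: 12 + 15 = 27 ≤ 29.
These lengths cannot form a triangle.

No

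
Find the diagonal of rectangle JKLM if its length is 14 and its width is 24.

Using the Pythagorean theorem:
d² = 14² + 24² = 196 + 576 = 772
d = sqrt(772) = 2*sqrt(193)

2*sqrt(193)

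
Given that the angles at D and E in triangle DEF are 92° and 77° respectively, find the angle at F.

By the triangle angle sum property, the three interior angles of any triangle add up to 180°.
We know angle D = 92° and angle E = 77°, so their sum is 169°.
Therefore angle F = 180° - 169° = 11°.

11 degrees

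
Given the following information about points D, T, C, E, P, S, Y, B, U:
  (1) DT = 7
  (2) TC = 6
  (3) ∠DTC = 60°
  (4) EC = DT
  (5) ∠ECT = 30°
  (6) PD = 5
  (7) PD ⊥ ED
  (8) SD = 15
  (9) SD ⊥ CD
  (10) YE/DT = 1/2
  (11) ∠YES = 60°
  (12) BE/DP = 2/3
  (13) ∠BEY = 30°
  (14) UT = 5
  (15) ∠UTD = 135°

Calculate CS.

Step 1: By the law of cosines on triangle CTD: CD² = 6² + 7² − 2·6·7·cos(60°) = 43, so CD = √43.
Step 2: By the law of cosines on triangle CDS: CS² = √43² + 15² − 2·√43·15·cos(90°) = 268, so CS = 2·√67.

Therefore, the length of CS = 2·√67.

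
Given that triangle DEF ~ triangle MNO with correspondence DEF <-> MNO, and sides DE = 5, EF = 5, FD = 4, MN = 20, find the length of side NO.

Similar triangles have proportional sides. Setting up the proportion:
MN / DE = NO / EF
20 / 5 = NO / 5
NO = 5 * 20 / 5 = 20.

20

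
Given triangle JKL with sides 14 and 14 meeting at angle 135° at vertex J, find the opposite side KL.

Law of cosines: KL^2 = 14^2 + 14^2 - 2(14)(14)cos(135°) = 196*sqrt(2) + 392, so KL = 14*sqrt(sqrt(2) + 2).

14*sqrt(sqrt(2) + 2)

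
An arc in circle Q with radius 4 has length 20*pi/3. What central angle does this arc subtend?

θ = 360 × 20*pi/3 / (2π × 4) = 300° (rearranging arc length formula).

300°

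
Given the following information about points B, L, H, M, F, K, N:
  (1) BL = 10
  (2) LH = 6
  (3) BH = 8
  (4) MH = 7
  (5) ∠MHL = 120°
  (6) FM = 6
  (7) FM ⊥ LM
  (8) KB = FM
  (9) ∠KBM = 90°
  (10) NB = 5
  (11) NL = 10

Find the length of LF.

Step 1: By the law of cosines on triangle LHM: LM² = 6² + 7² − 2·6·7·cos(120°) = 127, so LM = √127.
Step 2: By the law of cosines on triangle LMF: LF² = √127² + 6² − 2·√127·6·cos(90°) = 163, so LF = √163.

Therefore, the length of LF = √163.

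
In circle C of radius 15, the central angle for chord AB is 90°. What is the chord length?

Chord = 2(15) sin(45°) = 15*sqrt(2)

15*sqrt(2)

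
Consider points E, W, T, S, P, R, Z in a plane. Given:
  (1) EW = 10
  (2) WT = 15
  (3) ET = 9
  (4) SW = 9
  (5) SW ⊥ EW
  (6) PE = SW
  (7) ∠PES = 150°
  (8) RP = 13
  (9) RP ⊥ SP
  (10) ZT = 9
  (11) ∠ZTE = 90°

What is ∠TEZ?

Step 1: By the law of cosines on triangle ETZ: EZ² = 9² + 9² − 2·9·9·cos(90°) = 162, so EZ = 9·√2.
Step 2: By the inverse law of cosines on triangle TEZ: cos(∠TEZ) = (9² + (9·√2)² − 9²) / (2·9·9·√2) = 162/229.1 = 0.7071, so ∠TEZ = 45°.

Therefore, the measure of angle ∠TEZ = 45°.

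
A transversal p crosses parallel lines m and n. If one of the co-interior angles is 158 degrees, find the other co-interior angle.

Co-interior (same-side interior) angles are between the parallel lines on the same side of the transversal.
Unlike corresponding or alternate interior angles, they are supplementary rather than equal.
So the angle = 180 - 158 = 22 degrees.

22 degrees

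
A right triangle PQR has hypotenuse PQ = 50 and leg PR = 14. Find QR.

Rearranging the Pythagorean theorem to solve for the unknown leg:
leg^2 = hypotenuse^2 - known_leg^2 = 2500 - 196 = 2304
leg = sqrt(2304) = 48.

48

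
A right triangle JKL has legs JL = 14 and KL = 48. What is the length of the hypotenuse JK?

In a right triangle, the square of the hypotenuse equals the sum of the squares of the two legs.
The legs are 14 and 48, so the hypotenuse = sqrt(196 + 2304) = sqrt(2500) = 50.

50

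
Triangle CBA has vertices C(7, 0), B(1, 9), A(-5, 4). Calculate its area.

Using the Shoelace formula for a triangle:
Area = (1/2)|x0(y1 - y2) + x1(y2 - y0) + x2(y0 - y1)|
Area = (1/2)|7(9 - 4) + 1(4 - 0) + -5(0 - 9)|
Area = (1/2)|35 + 4 + 45|
Area = (1/2)|84|
Area = (1/2)(84)
Area = 42

42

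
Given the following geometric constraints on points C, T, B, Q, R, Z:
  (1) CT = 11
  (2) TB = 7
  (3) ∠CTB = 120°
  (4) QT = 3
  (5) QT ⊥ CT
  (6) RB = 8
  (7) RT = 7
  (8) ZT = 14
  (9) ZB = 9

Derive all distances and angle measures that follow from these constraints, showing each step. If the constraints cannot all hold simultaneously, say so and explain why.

The constraints are consistent.

Step 1: From CT = 11, TB = 7, and ∠CTB = 120°, by the law of cosines:
  CB² = CT² + TB² - 2·CT·TB·cos(120°) = 121 + 49 + 77 = 247
  CB ≈ 15.72

Step 2: From CT = 11, TQ = 3, and ∠CTQ = 90°, by the law of cosines:
  CQ² = CT² + TQ² - 2·CT·TQ·cos(90°) = 121 + 9 - 0 = 130
  CQ = √130

Step 3: From TB = 7, TR = 7, BR = 8, by the inverse law of cosines:
  cos(∠BTR) = (TB² + TR² - BR²) / (2·TB·TR)
  ∠BTR = 69.7°

Step 4: From TB = 7, TZ = 14, BZ = 9, by the inverse law of cosines:
  cos(∠BTZ) = (TB² + TZ² - BZ²) / (2·TB·TZ)
  ∠BTZ = 33.2°

Step 5: From BR = 8, BT = 7, RT = 7, by the inverse law of cosines:
  cos(∠RBT) = (BR² + BT² - RT²) / (2·BR·BT)
  ∠RBT = 55.15°

Step 6: From BT = 7, BZ = 9, TZ = 14, by the inverse law of cosines:
  cos(∠TBZ) = (BT² + BZ² - TZ²) / (2·BT·BZ)
  ∠TBZ = 121.59°

Step 7: From RB = 8, RT = 7, BT = 7, by the inverse law of cosines:
  cos(∠BRT) = (RB² + RT² - BT²) / (2·RB·RT)
  ∠BRT = 55.15°

Step 8: From ZB = 9, ZT = 14, BT = 7, by the inverse law of cosines:
  cos(∠BZT) = (ZB² + ZT² - BT²) / (2·ZB·ZT)
  ∠BZT = 25.21°

Step 9: From CB = 15.72, CT = 11, BT = 7, by the inverse law of cosines:
  cos(∠BCT) = (CB² + CT² - BT²) / (2·CB·CT)
  ∠BCT = 22.69°

Step 10: From CQ = √130, CT = 11, QT = 3, by the inverse law of cosines:
  cos(∠QCT) = (CQ² + CT² - QT²) / (2·CQ·CT)
  ∠QCT = 15.26°

Step 11: From BC = 15.72, BT = 7, CT = 11, by the inverse law of cosines:
  cos(∠CBT) = (BC² + BT² - CT²) / (2·BC·BT)
  ∠CBT = 37.31°

Step 12: From QC = √130, QT = 3, CT = 11, by the inverse law of cosines:
  cos(∠CQT) = (QC² + QT² - CT²) / (2·QC·QT)
  ∠CQT = 74.74°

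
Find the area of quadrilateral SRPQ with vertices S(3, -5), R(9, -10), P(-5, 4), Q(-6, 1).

Shoelace: sum of cross terms = 47, Area = (1/2)|47| = 47/2

47/2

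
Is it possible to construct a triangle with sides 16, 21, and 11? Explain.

Sort the sides: 11, 16, 21.
It suffices to check that the sum of the two smallest exceeds the largest:
11 + 16 = 27 > 21. ✓
Yes, a valid triangle can be formed.

Yes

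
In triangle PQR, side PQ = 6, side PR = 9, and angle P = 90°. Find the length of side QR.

Since angle P = 90°, this is a right triangle and the law of cosines reduces to the Pythagorean theorem.
QR^2 = 6^2 + 9^2 = 117
QR = 3*sqrt(13)

3*sqrt(13)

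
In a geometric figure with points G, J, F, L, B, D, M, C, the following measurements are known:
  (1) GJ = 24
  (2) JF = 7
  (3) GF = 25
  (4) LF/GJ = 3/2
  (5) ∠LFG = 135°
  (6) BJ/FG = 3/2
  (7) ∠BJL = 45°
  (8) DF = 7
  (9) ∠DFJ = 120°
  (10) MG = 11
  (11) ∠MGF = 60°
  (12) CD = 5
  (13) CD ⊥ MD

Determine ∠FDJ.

Step 1: By the law of cosines on triangle DFJ: DJ² = 7² + 7² − 2·7·7·cos(120°) = 147, so DJ = 7·√3.
Step 2: By the inverse law of cosines on triangle FDJ: cos(∠FDJ) = (7² + (7·√3)² − 7²) / (2·7·7·√3) = 147/169.74 = 0.866, so ∠FDJ = 30°.

Therefore, the measure of angle ∠FDJ = 30°.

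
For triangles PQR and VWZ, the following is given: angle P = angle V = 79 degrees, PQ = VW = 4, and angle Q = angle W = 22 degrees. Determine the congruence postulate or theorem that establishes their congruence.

Consider the given information: angle P = angle V = 79 degrees, PQ = VW = 4, and angle Q = angle W = 22 degrees
This is not AAS or HL: AAS requires two angles and a non-included side. HL only applies to right triangles with matching hypotenuse and leg.
The correct criterion is ASA. Two pairs of corresponding angles and the included side are equal (Angle-Side-Angle).

ASA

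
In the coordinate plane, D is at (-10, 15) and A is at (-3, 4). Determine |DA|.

d = sqrt((7)^2 + (-11)^2) = sqrt(170)

sqrt(170)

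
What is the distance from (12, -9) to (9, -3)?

d = sqrt((-3)^2 + (6)^2) = sqrt(45) = 3*sqrt(5)

3*sqrt(5)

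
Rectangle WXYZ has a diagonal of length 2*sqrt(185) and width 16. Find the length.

The diagonal of a rectangle forms a right triangle with the two sides.
Rearranging the Pythagorean theorem: missing side = sqrt(d^2 - known^2).
= sqrt(740 - 256) = sqrt(484) = 22.

22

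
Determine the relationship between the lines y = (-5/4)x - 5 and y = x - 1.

Slope of line 1: m1 = -5/4
Slope of line 2: m2 = 1
m1 != m2 (-5/4 != 1), so not parallel.
m1 * m2 = (-5/4) * (1) = -5/4 != -1, so not perpendicular.
The lines are neither parallel nor perpendicular.

Neither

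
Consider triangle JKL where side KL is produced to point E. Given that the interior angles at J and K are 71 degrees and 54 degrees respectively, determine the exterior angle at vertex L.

Exterior angle = 71 + 54 = 125 degrees (exterior angle theorem).

125 degrees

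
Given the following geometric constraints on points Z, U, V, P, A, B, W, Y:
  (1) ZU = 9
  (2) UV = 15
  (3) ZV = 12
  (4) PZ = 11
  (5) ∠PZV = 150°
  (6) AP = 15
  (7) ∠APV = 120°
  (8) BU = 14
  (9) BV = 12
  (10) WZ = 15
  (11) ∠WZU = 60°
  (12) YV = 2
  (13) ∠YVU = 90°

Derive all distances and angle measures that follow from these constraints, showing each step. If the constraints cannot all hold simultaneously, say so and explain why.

The constraints are consistent.

Step 1: From UZ = 9, ZW = 15, and ∠UZW = 60°, by the law of cosines:
  UW² = UZ² + ZW² - 2·UZ·ZW·cos(60°) = 81 + 225 - 135 = 171
  UW = 3·√19

Step 2: From UV = 15, VY = 2, and ∠UVY = 90°, by the law of cosines:
  UY² = UV² + VY² - 2·UV·VY·cos(90°) = 225 + 4 - 0 = 229
  UY ≈ 15.13

Step 3: From VZ = 12, ZP = 11, and ∠VZP = 150°, by the law of cosines:
  VP² = VZ² + ZP² - 2·VZ·ZP·cos(150°) = 144 + 121 + 228.6 = 493.6
  VP ≈ 22.22

Step 4: From ZU = 9, ZV = 12, UV = 15, by the inverse law of cosines:
  cos(∠UZV) = (ZU² + ZV² - UV²) / (2·ZU·ZV)
  ∠UZV = 90°

Step 5: From UB = 14, UV = 15, BV = 12, by the inverse law of cosines:
  cos(∠BUV) = (UB² + UV² - BV²) / (2·UB·UV)
  ∠BUV = 48.74°

Step 6: From UV = 15, UZ = 9, VZ = 12, by the inverse law of cosines:
  cos(∠VUZ) = (UV² + UZ² - VZ²) / (2·UV·UZ)
  ∠VUZ = 53.13°

Step 7: From VB = 12, VU = 15, BU = 14, by the inverse law of cosines:
  cos(∠BVU) = (VB² + VU² - BU²) / (2·VB·VU)
  ∠BVU = 61.28°

Step 8: From VU = 15, VZ = 12, UZ = 9, by the inverse law of cosines:
  cos(∠UVZ) = (VU² + VZ² - UZ²) / (2·VU·VZ)
  ∠UVZ = 36.87°

Step 9: From BU = 14, BV = 12, UV = 15, by the inverse law of cosines:
  cos(∠UBV) = (BU² + BV² - UV²) / (2·BU·BV)
  ∠UBV = 69.99°

Step 10: From VP = 22.22, PA = 15, and ∠VPA = 120°, by the law of cosines:
  VA² = VP² + PA² - 2·VP·PA·cos(120°) = 493.6 + 225 + 333.3 = 1052
  VA ≈ 32.43

Step 11: From UV = 15, UY = 15.13, VY = 2, by the inverse law of cosines:
  cos(∠VUY) = (UV² + UY² - VY²) / (2·UV·UY)
  ∠VUY = 7.59°

Step 12: From UW = 3·√19, UZ = 9, WZ = 15, by the inverse law of cosines:
  cos(∠WUZ) = (UW² + UZ² - WZ²) / (2·UW·UZ)
  ∠WUZ = 83.41°

Step 13: From VP = 22.22, VZ = 12, PZ = 11, by the inverse law of cosines:
  cos(∠PVZ) = (VP² + VZ² - PZ²) / (2·VP·VZ)
  ∠PVZ = 14.33°

Step 14: From PV = 22.22, PZ = 11, VZ = 12, by the inverse law of cosines:
  cos(∠VPZ) = (PV² + PZ² - VZ²) / (2·PV·PZ)
  ∠VPZ = 15.67°

Step 15: From WU = 3·√19, WZ = 15, UZ = 9, by the inverse law of cosines:
  cos(∠UWZ) = (WU² + WZ² - UZ²) / (2·WU·WZ)
  ∠UWZ = 36.59°

Step 16: From YU = 15.13, YV = 2, UV = 15, by the inverse law of cosines:
  cos(∠UYV) = (YU² + YV² - UV²) / (2·YU·YV)
  ∠UYV = 82.41°

Step 17: From VA = 32.43, VP = 22.22, AP = 15, by the inverse law of cosines:
  cos(∠AVP) = (VA² + VP² - AP²) / (2·VA·VP)
  ∠AVP = 23.61°

Step 18: From AP = 15, AV = 32.43, PV = 22.22, by the inverse law of cosines:
  cos(∠PAV) = (AP² + AV² - PV²) / (2·AP·AV)
  ∠PAV = 36.39°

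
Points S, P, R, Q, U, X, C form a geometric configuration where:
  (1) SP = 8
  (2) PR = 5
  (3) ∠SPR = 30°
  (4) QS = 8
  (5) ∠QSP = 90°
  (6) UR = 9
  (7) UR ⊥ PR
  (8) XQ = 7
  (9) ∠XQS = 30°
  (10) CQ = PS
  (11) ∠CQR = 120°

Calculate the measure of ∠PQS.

Step 1: By the law of cosines on triangle QSP: QP² = 8² + 8² − 2·8·8·cos(90°) = 128, so QP = 8·√2.
Step 2: By the inverse law of cosines on triangle PQS: cos(∠PQS) = ((8·√2)² + 8² − 8²) / (2·8·√2·8) = 128/181.02 = 0.7071, so ∠PQS = 45°.

Therefore, the measure of angle ∠PQS = 45°.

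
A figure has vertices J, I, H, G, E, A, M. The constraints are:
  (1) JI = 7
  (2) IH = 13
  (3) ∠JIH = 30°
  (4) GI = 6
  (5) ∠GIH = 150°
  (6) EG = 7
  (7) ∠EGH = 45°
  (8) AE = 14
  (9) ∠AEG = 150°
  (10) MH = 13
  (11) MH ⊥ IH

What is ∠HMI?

Step 1: By the law of cosines on triangle MHI: MI² = 13² + 13² − 2·13·13·cos(90°) = 338, so MI = 13·√2.
Step 2: By the inverse law of cosines on triangle HMI: cos(∠HMI) = (13² + (13·√2)² − 13²) / (2·13·13·√2) = 338/478 = 0.7071, so ∠HMI = 45°.

Therefore, the measure of angle ∠HMI = 45°.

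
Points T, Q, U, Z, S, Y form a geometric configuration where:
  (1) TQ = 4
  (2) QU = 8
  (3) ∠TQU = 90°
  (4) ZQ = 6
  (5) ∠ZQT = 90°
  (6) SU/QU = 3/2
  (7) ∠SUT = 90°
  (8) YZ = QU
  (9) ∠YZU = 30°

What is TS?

From the given relations: SU = 3/2·QU = 3/2·8 = 12.
Step 1: By the law of cosines on triangle UQT: UT² = 8² + 4² − 2·8·4·cos(90°) = 80, so UT = 4·√5.
Step 2: By the law of cosines on triangle TUS: TS² = (4·√5)² + 12² − 2·4·√5·12·cos(90°) = 224, so TS = 4·√14.

Therefore, the length of TS = 4·√14.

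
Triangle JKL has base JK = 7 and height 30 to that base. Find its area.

Area = (1/2)(7)(30) = 105

105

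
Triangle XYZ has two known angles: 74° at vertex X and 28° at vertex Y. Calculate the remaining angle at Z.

angle Z = 180 - 74 - 28 = 78 degrees.

78 degrees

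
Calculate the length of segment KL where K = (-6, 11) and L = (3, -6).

d = sqrt((3 - -6)^2 + (-6 - 11)^2)
d = sqrt(9^2 + -17^2)
d = sqrt(81 + 289)
d = sqrt(370)

sqrt(370)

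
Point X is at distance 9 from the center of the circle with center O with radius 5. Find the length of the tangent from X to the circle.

tangent = √(d² - r²) = √(9² - 5²) = √(81 - 25) = √56 = 2*sqrt(14)

2*sqrt(14)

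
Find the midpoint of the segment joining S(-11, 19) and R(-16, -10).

The midpoint is the point halfway along the segment.
Move half the horizontal distance: -11 + (-16 - -11)/2 = -11 + -5/2 = -27/2
Move half the vertical distance: 19 + (-10 - 19)/2 = 19 + -29/2 = 9/2
Midpoint = (-27/2, 9/2)

(-27/2, 9/2)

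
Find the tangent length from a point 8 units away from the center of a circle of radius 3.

tangent = √(d² - r²) = √(8² - 3²) = √(64 - 9) = √55 = sqrt(55)

sqrt(55)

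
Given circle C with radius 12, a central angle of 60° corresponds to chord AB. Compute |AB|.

Drop a perpendicular from the center to the chord, bisecting both the chord and the central angle.
Each half-chord = r sin(θ/2) = 12 sin(30°).
The full chord = 2 × 12 × sin(30°) = 12.

12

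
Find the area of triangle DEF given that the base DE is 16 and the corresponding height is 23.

Area = (1/2)(16)(23) = 184

184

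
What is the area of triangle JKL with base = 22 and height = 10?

Area = (1/2)(22)(10) = 110

110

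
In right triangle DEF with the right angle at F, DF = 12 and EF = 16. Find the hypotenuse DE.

In a right triangle, the square of the hypotenuse equals the sum of the squares of the two legs.
The legs are 12 and 16, so the hypotenuse = sqrt(144 + 256) = sqrt(400) = 20.

20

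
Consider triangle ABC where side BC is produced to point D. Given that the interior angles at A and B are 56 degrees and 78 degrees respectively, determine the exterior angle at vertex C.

By the exterior angle theorem, an exterior angle of a triangle equals the sum of the two remote interior angles.
Exterior angle = angle A + angle B
Exterior angle = 56 + 78 = 134 degrees

134 degrees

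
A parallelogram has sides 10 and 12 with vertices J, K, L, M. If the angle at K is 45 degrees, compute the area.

The area of a parallelogram equals the product of two adjacent sides times the sine of the included angle.
This is because the height equals 12 * sin(45°) = 6*sqrt(2).
Area = 10 * 6*sqrt(2) = 60*sqrt(2)

60*sqrt(2)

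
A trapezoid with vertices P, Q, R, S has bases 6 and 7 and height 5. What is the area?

Area of a trapezoid = (base1 + base2) * height / 2
Area = (6 + 7) * 5 / 2
Area = 13 * 5 / 2
Area = 65 / 2
Area = 65/2

65/2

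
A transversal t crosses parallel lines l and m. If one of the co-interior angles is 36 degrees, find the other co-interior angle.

Co-interior angles sum to 180: 180 - 36 = 144 degrees.

144 degrees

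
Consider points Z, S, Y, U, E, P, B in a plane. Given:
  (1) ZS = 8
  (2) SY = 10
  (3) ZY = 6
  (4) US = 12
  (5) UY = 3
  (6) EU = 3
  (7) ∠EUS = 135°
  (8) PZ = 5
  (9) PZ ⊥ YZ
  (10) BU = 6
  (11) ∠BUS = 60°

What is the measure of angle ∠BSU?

Step 1: By the law of cosines on triangle SUB: SB² = 12² + 6² − 2·12·6·cos(60°) = 108, so SB = 6·√3.
Step 2: By the inverse law of cosines on triangle BSU: cos(∠BSU) = ((6·√3)² + 12² − 6²) / (2·6·√3·12) = 216/249.42 = 0.866, so ∠BSU = 30°.

Therefore, the measure of angle ∠BSU = 30°.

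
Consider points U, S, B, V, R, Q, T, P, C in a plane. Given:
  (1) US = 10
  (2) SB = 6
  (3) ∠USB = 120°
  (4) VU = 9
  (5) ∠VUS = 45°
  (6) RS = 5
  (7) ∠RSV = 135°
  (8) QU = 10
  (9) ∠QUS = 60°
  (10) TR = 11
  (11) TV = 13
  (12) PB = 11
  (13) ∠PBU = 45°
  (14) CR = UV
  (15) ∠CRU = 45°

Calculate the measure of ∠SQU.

Step 1: By the law of cosines on triangle QUS: QS² = 10² + 10² − 2·10·10·cos(60°) = 100, so QS = 10.
Step 2: By the inverse law of cosines on triangle SQU: cos(∠SQU) = (10² + 10² − 10²) / (2·10·10) = 100/200 = 0.5, so ∠SQU = 60°.

Therefore, the measure of angle ∠SQU = 60°.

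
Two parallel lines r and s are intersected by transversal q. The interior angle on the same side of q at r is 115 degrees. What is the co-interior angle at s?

Co-interior (same-side interior) angles are between the parallel lines on the same side of the transversal.
Unlike corresponding or alternate interior angles, they are supplementary rather than equal.
So the angle = 180 - 115 = 65 degrees.

65 degrees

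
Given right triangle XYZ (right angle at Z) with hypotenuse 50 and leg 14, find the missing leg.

By the Pythagorean theorem: YZ^2 = XY^2 - XZ^2
YZ^2 = 50^2 - 14^2 = 2500 - 196 = 2304
YZ = sqrt(2304) = 48

48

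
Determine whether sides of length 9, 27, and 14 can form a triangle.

No.
The triangle inequality is violated: 9 + 14 = 23 ≤ 27.
These lengths cannot form a triangle.

No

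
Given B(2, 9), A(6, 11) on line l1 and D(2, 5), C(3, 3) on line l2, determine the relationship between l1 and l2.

Slope of line 1: m1 = (11 - 9)/(6 - 2) = 2/4 = 1/2
Slope of line 2: m2 = (3 - 5)/(3 - 2) = -2/1 = -2
Two lines are perpendicular when the product of their slopes is -1 (negative reciprocals).
m1 * m2 = (1/2) * (-2) = -1, confirming perpendicularity.

Perpendicular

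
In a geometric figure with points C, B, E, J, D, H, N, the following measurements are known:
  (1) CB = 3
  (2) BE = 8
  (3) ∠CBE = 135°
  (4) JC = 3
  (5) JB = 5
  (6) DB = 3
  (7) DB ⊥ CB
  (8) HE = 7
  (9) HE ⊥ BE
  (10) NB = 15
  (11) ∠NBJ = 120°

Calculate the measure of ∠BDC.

Step 1: By the law of cosines on triangle DBC: DC² = 3² + 3² − 2·3·3·cos(90°) = 18, so DC = 3·√2.
Step 2: By the inverse law of cosines on triangle BDC: cos(∠BDC) = (3² + (3·√2)² − 3²) / (2·3·3·√2) = 18/25.46 = 0.7071, so ∠BDC = 45°.

Therefore, the measure of angle ∠BDC = 45°.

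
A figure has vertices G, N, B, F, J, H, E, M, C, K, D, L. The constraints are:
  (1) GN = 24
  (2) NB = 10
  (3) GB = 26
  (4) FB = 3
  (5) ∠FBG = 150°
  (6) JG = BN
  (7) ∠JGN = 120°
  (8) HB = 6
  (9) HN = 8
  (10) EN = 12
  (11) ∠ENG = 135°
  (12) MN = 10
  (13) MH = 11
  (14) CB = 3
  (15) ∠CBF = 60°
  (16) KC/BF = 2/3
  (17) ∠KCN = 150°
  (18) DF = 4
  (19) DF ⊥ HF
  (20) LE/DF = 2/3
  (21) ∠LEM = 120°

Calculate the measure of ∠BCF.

Step 1: By the law of cosines on triangle CBF: CF² = 3² + 3² − 2·3·3·cos(60°) = 9, so CF = 3.
Step 2: By the inverse law of cosines on triangle BCF: cos(∠BCF) = (3² + 3² − 3²) / (2·3·3) = 9/18 = 0.5, so ∠BCF = 60°.

Therefore, the measure of angle ∠BCF = 60°.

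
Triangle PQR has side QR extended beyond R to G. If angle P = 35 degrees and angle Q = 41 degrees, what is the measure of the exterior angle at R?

By the exterior angle theorem, an exterior angle of a triangle equals the sum of the two remote interior angles.
Exterior angle = angle P + angle Q
Exterior angle = 35 + 41 = 76 degrees

76 degrees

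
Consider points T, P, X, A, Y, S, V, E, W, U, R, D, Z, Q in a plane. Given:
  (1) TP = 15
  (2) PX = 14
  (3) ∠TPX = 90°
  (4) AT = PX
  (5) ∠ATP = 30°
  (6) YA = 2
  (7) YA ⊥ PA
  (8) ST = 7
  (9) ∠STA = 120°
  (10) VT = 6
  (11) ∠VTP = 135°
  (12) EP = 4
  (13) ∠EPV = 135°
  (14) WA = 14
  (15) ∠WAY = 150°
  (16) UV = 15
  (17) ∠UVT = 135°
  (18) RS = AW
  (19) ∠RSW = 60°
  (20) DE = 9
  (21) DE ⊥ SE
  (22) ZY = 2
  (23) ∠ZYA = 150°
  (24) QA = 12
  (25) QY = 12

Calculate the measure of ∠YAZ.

Step 1: By the law of cosines on triangle AYZ: AZ² = 2² + 2² − 2·2·2·cos(150°) = 14.93, so AZ ≈ 3.86.
Step 2: By the inverse law of cosines on triangle YAZ: cos(∠YAZ) = (2² + 3.86² − 2²) / (2·2·3.86) = 14.93/15.45 = 0.9659, so ∠YAZ = 15°.

Therefore, the measure of angle ∠YAZ = 15°.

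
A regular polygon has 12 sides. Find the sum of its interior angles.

The sum of interior angles of an n-sided polygon is (n - 2) * 180.
For n = 12: (12 - 2) * 180 = 10 * 180 = 1800 degrees.

1800 degrees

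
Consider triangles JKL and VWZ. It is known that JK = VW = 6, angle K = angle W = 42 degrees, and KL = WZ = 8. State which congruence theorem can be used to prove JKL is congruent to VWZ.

The given information provides:
JK = VW = 6, angle K = angle W = 42 degrees, and KL = WZ = 8
This matches the SAS congruence theorem.
Two pairs of corresponding sides and the included angle are equal (Side-Angle-Side).

SAS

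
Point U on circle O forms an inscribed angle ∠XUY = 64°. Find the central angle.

Central angle = 2 × 64° = 128° (inscribed angle theorem).

128°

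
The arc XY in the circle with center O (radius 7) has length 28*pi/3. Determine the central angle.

The full circumference is 2πr = 14*pi.
The arc is 28*pi/3 / 14*pi = 2/3 of the full circle.
So the central angle = 2/3 × 360° = 240°.

240°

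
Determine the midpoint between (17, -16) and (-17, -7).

M = ((x₁ + x₂)/2, (y₁ + y₂)/2)
= ((17 + -17)/2, (-16 + -7)/2)
= (0/2, -23/2) = (0, -23/2)

(0, -23/2)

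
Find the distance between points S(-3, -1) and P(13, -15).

d = sqrt((16)^2 + (-14)^2) = sqrt(452) = 2*sqrt(113)

2*sqrt(113)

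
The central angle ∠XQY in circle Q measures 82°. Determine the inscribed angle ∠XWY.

An inscribed angle intercepts an arc from a point on the circle, while the central angle intercepts the same arc from the center.
The inscribed angle is always half the central angle: 82° / 2 = 41°.

41°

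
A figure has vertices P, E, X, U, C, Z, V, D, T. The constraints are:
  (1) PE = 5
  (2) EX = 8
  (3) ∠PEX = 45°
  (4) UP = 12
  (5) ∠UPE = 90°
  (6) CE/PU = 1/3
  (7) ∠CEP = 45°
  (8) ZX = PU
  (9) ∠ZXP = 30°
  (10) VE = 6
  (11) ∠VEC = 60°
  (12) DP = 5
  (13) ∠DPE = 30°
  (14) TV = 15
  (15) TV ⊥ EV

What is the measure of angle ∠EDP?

Step 1: By the law of cosines on triangle DPE: DE² = 5² + 5² − 2·5·5·cos(30°) = 6.7, so DE ≈ 2.59.
Step 2: By the inverse law of cosines on triangle EDP: cos(∠EDP) = (2.59² + 5² − 5²) / (2·2.59·5) = 6.7/25.88 = 0.2588, so ∠EDP = 75°.

Therefore, the measure of angle ∠EDP = 75°.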